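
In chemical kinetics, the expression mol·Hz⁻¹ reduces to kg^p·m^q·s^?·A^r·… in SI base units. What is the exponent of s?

Hz = s⁻¹.
So Hz⁻¹ = s.
Combining: mol·Hz⁻¹ = mol · s = s·mol.
The exponent of s is 1.

1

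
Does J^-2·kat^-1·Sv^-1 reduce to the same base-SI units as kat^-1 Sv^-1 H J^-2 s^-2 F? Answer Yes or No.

Left side:
  J = N·m (work = force × distance),
      = kg·m²·s⁻².
  So J⁻² = kg⁻²·m⁻⁴·s⁴.
  kat = mol/s = s⁻¹·mol (catalytic activity).
  So kat⁻¹ = s·mol⁻¹.
  Sv = J/kg (equivalent dose = energy per mass),
      = m²·s⁻².
  So Sv⁻¹ = m⁻²·s².
  Combining: J⁻²·kat⁻¹·Sv⁻¹ = (kg⁻²·m⁻⁴·s⁴) · (s·mol⁻¹) · (m⁻²·s²) = kg⁻²·m⁻⁶·s⁷·mol⁻¹.
Right side:
  kat = s⁻¹·mol.
  So kat⁻¹ = s·mol⁻¹.
  Sv = m²·s⁻².
  So Sv⁻¹ = m⁻²·s².
  H = kg·m²·s⁻²·A⁻².
  J = kg·m²·s⁻².
  So J⁻² = kg⁻²·m⁻⁴·s⁴.
  F = kg⁻¹·m⁻²·s⁴·A².
  Combining: kat⁻¹·Sv⁻¹·H·J⁻²·s⁻²·F = (s·mol⁻¹) · (m⁻²·s²) · (kg·m²·s⁻²·A⁻²) · (kg⁻²·m⁻⁴·s⁴) · s⁻² · (kg⁻¹·m⁻²·s⁴·A²) = kg⁻²·m⁻⁶·s⁷·mol⁻¹.
Both reduce to kg⁻²·m⁻⁶·s⁷·mol⁻¹.

Yes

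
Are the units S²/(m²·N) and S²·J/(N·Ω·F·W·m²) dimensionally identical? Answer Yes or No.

Yes

Left side:
  N = kg·m·s⁻².
  So N⁻¹ = kg⁻¹·m⁻¹·s².
  S = kg⁻¹·m⁻²·s³·A².
  So S² = kg⁻²·m⁻⁴·s⁶·A⁴.
  Combining: m⁻²·N⁻¹·S² = m⁻² · (kg⁻¹·m⁻¹·s²) · (kg⁻²·m⁻⁴·s⁶·A⁴) = kg⁻³·m⁻⁷·s⁸·A⁴.
Right side:
  N = kg·m/s² = kg·m·s⁻² (force = mass × acceleration).
  So N⁻¹ = kg⁻¹·m⁻¹·s².
  Ω = V/A (resistance = voltage per current),
      = kg·m²·s⁻³·A⁻².
  So Ω⁻¹ = kg⁻¹·m⁻²·s³·A².
  F = C/V (capacitance = charge per voltage),
      = A·s/(kg·m²·s⁻³·A⁻¹) (substituting C and V),
      = kg⁻¹·m⁻²·s⁴·A².
  So F⁻¹ = kg·m²·s⁻⁴·A⁻².
  W = J/s (power = energy per time),
      = kg·m²·s⁻³.
  So W⁻¹ = kg⁻¹·m⁻²·s³.
  S = 1/Ω (conductance is reciprocal resistance),
      = kg⁻¹·m⁻²·s³·A².
  So S² = kg⁻²·m⁻⁴·s⁶·A⁴.
  J = N·m (work = force × distance),
      = kg·m²·s⁻².
  Combining: N⁻¹·Ω⁻¹·F⁻¹·W⁻¹·m⁻²·S²·J = (kg⁻¹·m⁻¹·s²) · (kg⁻¹·m⁻²·s³·A²) · (kg·m²·s⁻⁴·A⁻²) · (kg⁻¹·m⁻²·s³) · m⁻² · (kg⁻²·m⁻⁴·s⁶·A⁴) · (kg·m²·s⁻²) = kg⁻³·m⁻⁷·s⁸·A⁴.
Both reduce to kg⁻³·m⁻⁷·s⁸·A⁴.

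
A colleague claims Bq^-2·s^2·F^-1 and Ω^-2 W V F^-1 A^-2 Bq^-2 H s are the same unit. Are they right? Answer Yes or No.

Left side:
  Bq = 1/s = s⁻¹ (activity is decays per second).
  So Bq⁻² = s².
  F = C/V (capacitance = charge per voltage),
      = A·s/(kg·m²·s⁻³·A⁻¹) (substituting C and V),
      = kg⁻¹·m⁻²·s⁴·A².
  So F⁻¹ = kg·m²·s⁻⁴·A⁻².
  Combining: Bq⁻²·s²·F⁻¹ = s² · s² · (kg·m²·s⁻⁴·A⁻²) = kg·m²·A⁻².
Right side:
  Ω = V/A (resistance = voltage per current),
      = kg·m²·s⁻³·A⁻².
  So Ω⁻² = kg⁻²·m⁻⁴·s⁶·A⁴.
  W = J/s (power = energy per time),
      = kg·m²·s⁻³.
  V = W/A (potential = power per current),
      = kg·m²·s⁻³·A⁻¹.
  F = C/V (capacitance = charge per voltage),
      = A·s/(kg·m²·s⁻³·A⁻¹) (substituting C and V),
      = kg⁻¹·m⁻²·s⁴·A².
  So F⁻¹ = kg·m²·s⁻⁴·A⁻².
  Bq = 1/s = s⁻¹ (activity is decays per second).
  So Bq⁻² = s².
  H = Wb/A (inductance = flux per current),
      = kg·m²·s⁻²·A⁻².
  Combining: Ω⁻²·W·V·F⁻¹·A⁻²·Bq⁻²·H·s = (kg⁻²·m⁻⁴·s⁶·A⁴) · (kg·m²·s⁻³) · (kg·m²·s⁻³·A⁻¹) · (kg·m²·s⁻⁴·A⁻²) · A⁻² · s² · (kg·m²·s⁻²·A⁻²) · s = kg²·m⁴·s⁻³·A⁻³.
Left is kg·m²·A⁻²; right is kg²·m⁴·s⁻³·A⁻³ — different.

No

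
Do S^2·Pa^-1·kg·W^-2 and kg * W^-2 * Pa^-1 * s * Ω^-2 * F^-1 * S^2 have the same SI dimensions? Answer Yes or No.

No

Left side:
  S = kg⁻¹·m⁻²·s³·A².
  So S² = kg⁻²·m⁻⁴·s⁶·A⁴.
  Pa = kg·m⁻¹·s⁻².
  So Pa⁻¹ = kg⁻¹·m·s².
  W = kg·m²·s⁻³.
  So W⁻² = kg⁻²·m⁻⁴·s⁶.
  Combining: S²·Pa⁻¹·kg·W⁻² = (kg⁻²·m⁻⁴·s⁶·A⁴) · (kg⁻¹·m·s²) · kg · (kg⁻²·m⁻⁴·s⁶) = kg⁻⁴·m⁻⁷·s¹⁴·A⁴.
Right side:
  W = J/s (power = energy per time),
      = kg·m²·s⁻³.
  So W⁻² = kg⁻²·m⁻⁴·s⁶.
  Pa = N/m² (pressure = force per area),
      = kg·m⁻¹·s⁻².
  So Pa⁻¹ = kg⁻¹·m·s².
  Ω = V/A (resistance = voltage per current),
      = kg·m²·s⁻³·A⁻².
  So Ω⁻² = kg⁻²·m⁻⁴·s⁶·A⁴.
  F = C/V (capacitance = charge per voltage),
      = A·s/(kg·m²·s⁻³·A⁻¹) (substituting C and V),
      = kg⁻¹·m⁻²·s⁴·A².
  So F⁻¹ = kg·m²·s⁻⁴·A⁻².
  S = 1/Ω (conductance is reciprocal resistance),
      = kg⁻¹·m⁻²·s³·A².
  So S² = kg⁻²·m⁻⁴·s⁶·A⁴.
  Combining: kg·W⁻²·Pa⁻¹·s·Ω⁻²·F⁻¹·S² = kg · (kg⁻²·m⁻⁴·s⁶) · (kg⁻¹·m·s²) · s · (kg⁻²·m⁻⁴·s⁶·A⁴) · (kg·m²·s⁻⁴·A⁻²) · (kg⁻²·m⁻⁴·s⁶·A⁴) = kg⁻⁵·m⁻⁹·s¹⁷·A⁶.
Left is kg⁻⁴·m⁻⁷·s¹⁴·A⁴; right is kg⁻⁵·m⁻⁹·s¹⁷·A⁶ — different.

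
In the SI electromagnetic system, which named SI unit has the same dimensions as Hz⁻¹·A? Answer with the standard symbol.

C

Hz = 1/s = s⁻¹ (frequency is cycles per second).
So Hz⁻¹ = s.
Combining: Hz⁻¹·A = s · A = s·A.
s·A is the base-SI form of the coulomb.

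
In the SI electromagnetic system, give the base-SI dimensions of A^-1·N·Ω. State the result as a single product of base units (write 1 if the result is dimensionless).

N = kg·m·s⁻².
Ω = kg·m²·s⁻³·A⁻².
Combining: A⁻¹·N·Ω = A⁻¹ · (kg·m·s⁻²) · (kg·m²·s⁻³·A⁻²) = kg²·m³·s⁻⁵·A⁻³.

kg²·m³·s⁻⁵·A⁻³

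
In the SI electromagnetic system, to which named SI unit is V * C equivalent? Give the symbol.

V = W/A (potential = power per current),
    = kg·m²·s⁻³·A⁻¹.
C = A·s = s·A (charge = current × time).
Combining: V·C = (kg·m²·s⁻³·A⁻¹) · (s·A) = kg·m²·s⁻².
kg·m²·s⁻² is the base-SI form of the joule.

J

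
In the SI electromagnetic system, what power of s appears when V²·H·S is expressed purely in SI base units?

-5

V = W/A (potential = power per current),
    = kg·m²·s⁻³·A⁻¹.
So V² = kg²·m⁴·s⁻⁶·A⁻².
H = Wb/A (inductance = flux per current),
    = kg·m²·s⁻²·A⁻².
S = 1/Ω (conductance is reciprocal resistance),
    = kg⁻¹·m⁻²·s³·A².
Combining: V²·H·S = (kg²·m⁴·s⁻⁶·A⁻²) · (kg·m²·s⁻²·A⁻²) · (kg⁻¹·m⁻²·s³·A²) = kg²·m⁴·s⁻⁵·A⁻².
The exponent of s is -5.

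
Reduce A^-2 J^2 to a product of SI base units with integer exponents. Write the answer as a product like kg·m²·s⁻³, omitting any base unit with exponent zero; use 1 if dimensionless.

J = kg·m²·s⁻².
So J² = kg²·m⁴·s⁻⁴.
Combining: A⁻²·J² = A⁻² · (kg²·m⁴·s⁻⁴) = kg²·m⁴·s⁻⁴·A⁻².

kg²·m⁴·s⁻⁴·A⁻²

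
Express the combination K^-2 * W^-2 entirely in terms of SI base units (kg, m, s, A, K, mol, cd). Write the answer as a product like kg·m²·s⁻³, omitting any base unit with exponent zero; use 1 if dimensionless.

W = J/s (power = energy per time),
    = kg·m²·s⁻³.
So W⁻² = kg⁻²·m⁻⁴·s⁶.
Combining: K⁻²·W⁻² = K⁻² · (kg⁻²·m⁻⁴·s⁶) = kg⁻²·m⁻⁴·s⁶·K⁻².

kg⁻²·m⁻⁴·s⁶·K⁻²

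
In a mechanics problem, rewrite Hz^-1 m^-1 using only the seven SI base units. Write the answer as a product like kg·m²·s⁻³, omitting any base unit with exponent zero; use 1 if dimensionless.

Hz = s⁻¹.
So Hz⁻¹ = s.
Combining: Hz⁻¹·m⁻¹ = s · m⁻¹ = m⁻¹·s.

m⁻¹·s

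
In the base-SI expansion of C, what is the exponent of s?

1

C = A·s = s·A (charge = current × time).
The exponent of s is 1.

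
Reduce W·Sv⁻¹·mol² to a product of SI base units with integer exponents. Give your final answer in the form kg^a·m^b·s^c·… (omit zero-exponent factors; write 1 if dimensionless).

kg·s⁻¹·mol²

W = kg·m²·s⁻³.
Sv = m²·s⁻².
So Sv⁻¹ = m⁻²·s².
Combining: W·Sv⁻¹·mol² = (kg·m²·s⁻³) · (m⁻²·s²) · mol² = kg·s⁻¹·mol².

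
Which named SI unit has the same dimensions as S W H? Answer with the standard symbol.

S = kg⁻¹·m⁻²·s³·A².
W = kg·m²·s⁻³.
H = kg·m²·s⁻²·A⁻².
Combining: S·W·H = (kg⁻¹·m⁻²·s³·A²) · (kg·m²·s⁻³) · (kg·m²·s⁻²·A⁻²) = kg·m²·s⁻².
kg·m²·s⁻² is the base-SI form of the joule.

J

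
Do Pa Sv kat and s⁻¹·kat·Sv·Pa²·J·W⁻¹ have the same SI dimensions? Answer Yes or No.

No

Left side:
  Pa = N/m² (pressure = force per area),
      = kg·m⁻¹·s⁻².
  Sv = J/kg (equivalent dose = energy per mass),
      = m²·s⁻².
  kat = mol/s = s⁻¹·mol (catalytic activity).
  Combining: Pa·Sv·kat = (kg·m⁻¹·s⁻²) · (m²·s⁻²) · (s⁻¹·mol) = kg·m·s⁻⁵·mol.
Right side:
  kat = mol/s = s⁻¹·mol (catalytic activity).
  Sv = J/kg (equivalent dose = energy per mass),
      = m²·s⁻².
  Pa = N/m² (pressure = force per area),
      = kg·m⁻¹·s⁻².
  So Pa² = kg²·m⁻²·s⁻⁴.
  J = N·m (work = force × distance),
      = kg·m²·s⁻².
  W = J/s (power = energy per time),
      = kg·m²·s⁻³.
  So W⁻¹ = kg⁻¹·m⁻²·s³.
  Combining: s⁻¹·kat·Sv·Pa²·J·W⁻¹ = s⁻¹ · (s⁻¹·mol) · (m²·s⁻²) · (kg²·m⁻²·s⁻⁴) · (kg·m²·s⁻²) · (kg⁻¹·m⁻²·s³) = kg²·s⁻⁷·mol.
Left is kg·m·s⁻⁵·mol; right is kg²·s⁻⁷·mol — different.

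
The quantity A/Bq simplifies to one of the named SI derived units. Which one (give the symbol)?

C

Bq = s⁻¹.
So Bq⁻¹ = s.
Combining: A·Bq⁻¹ = A · s = s·A.
s·A is the base-SI form of the coulomb.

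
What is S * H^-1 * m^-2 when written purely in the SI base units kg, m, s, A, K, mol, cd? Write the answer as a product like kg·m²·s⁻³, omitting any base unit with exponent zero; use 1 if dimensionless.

S = 1/Ω (conductance is reciprocal resistance),
    = kg⁻¹·m⁻²·s³·A².
H = Wb/A (inductance = flux per current),
    = kg·m²·s⁻²·A⁻².
So H⁻¹ = kg⁻¹·m⁻²·s²·A².
Combining: S·H⁻¹·m⁻² = (kg⁻¹·m⁻²·s³·A²) · (kg⁻¹·m⁻²·s²·A²) · m⁻² = kg⁻²·m⁻⁶·s⁵·A⁴.

kg⁻²·m⁻⁶·s⁵·A⁴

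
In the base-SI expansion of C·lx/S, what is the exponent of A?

S = 1/Ω (conductance is reciprocal resistance),
    = kg⁻¹·m⁻²·s³·A².
So S⁻¹ = kg·m²·s⁻³·A⁻².
C = A·s = s·A (charge = current × time).
lx = lm/m² (illuminance = luminous flux per area),
    = m⁻²·cd.
Combining: S⁻¹·C·lx = (kg·m²·s⁻³·A⁻²) · (s·A) · (m⁻²·cd) = kg·s⁻²·A⁻¹·cd.
The exponent of A is -1.

-1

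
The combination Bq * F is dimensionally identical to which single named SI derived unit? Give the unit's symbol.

S

Bq = 1/s = s⁻¹ (activity is decays per second).
F = C/V (capacitance = charge per voltage),
    = A·s/(kg·m²·s⁻³·A⁻¹) (substituting C and V),
    = kg⁻¹·m⁻²·s⁴·A².
Combining: Bq·F = s⁻¹ · (kg⁻¹·m⁻²·s⁴·A²) = kg⁻¹·m⁻²·s³·A².
kg⁻¹·m⁻²·s³·A² is the base-SI form of the siemens.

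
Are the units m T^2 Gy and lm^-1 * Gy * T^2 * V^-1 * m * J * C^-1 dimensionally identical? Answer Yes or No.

No

Left side:
  T = Wb/m² (flux density = flux per area),
      = kg·s⁻²·A⁻¹.
  So T² = kg²·s⁻⁴·A⁻².
  Gy = J/kg (absorbed dose = energy per mass),
      = m²·s⁻².
  Combining: m·T²·Gy = m · (kg²·s⁻⁴·A⁻²) · (m²·s⁻²) = kg²·m³·s⁻⁶·A⁻².
Right side:
  lm = cd.
  So lm⁻¹ = cd⁻¹.
  Gy = m²·s⁻².
  T = kg·s⁻²·A⁻¹.
  So T² = kg²·s⁻⁴·A⁻².
  V = kg·m²·s⁻³·A⁻¹.
  So V⁻¹ = kg⁻¹·m⁻²·s³·A.
  J = kg·m²·s⁻².
  C = s·A.
  So C⁻¹ = s⁻¹·A⁻¹.
  Combining: lm⁻¹·Gy·T²·V⁻¹·m·J·C⁻¹ = cd⁻¹ · (m²·s⁻²) · (kg²·s⁻⁴·A⁻²) · (kg⁻¹·m⁻²·s³·A) · m · (kg·m²·s⁻²) · (s⁻¹·A⁻¹) = kg²·m³·s⁻⁶·A⁻²·cd⁻¹.
Left is kg²·m³·s⁻⁶·A⁻²; right is kg²·m³·s⁻⁶·A⁻²·cd⁻¹ — different.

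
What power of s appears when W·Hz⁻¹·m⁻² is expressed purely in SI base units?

-2

W = kg·m²·s⁻³.
Hz = s⁻¹.
So Hz⁻¹ = s.
Combining: W·Hz⁻¹·m⁻² = (kg·m²·s⁻³) · s · m⁻² = kg·s⁻².
The exponent of s is -2.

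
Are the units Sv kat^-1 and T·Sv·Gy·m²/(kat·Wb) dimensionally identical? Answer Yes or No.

Left side:
  Sv = J/kg (equivalent dose = energy per mass),
      = m²·s⁻².
  kat = mol/s = s⁻¹·mol (catalytic activity).
  So kat⁻¹ = s·mol⁻¹.
  Combining: Sv·kat⁻¹ = (m²·s⁻²) · (s·mol⁻¹) = m²·s⁻¹·mol⁻¹.
Right side:
  T = kg·s⁻²·A⁻¹.
  kat = s⁻¹·mol.
  So kat⁻¹ = s·mol⁻¹.
  Sv = m²·s⁻².
  Wb = kg·m²·s⁻²·A⁻¹.
  So Wb⁻¹ = kg⁻¹·m⁻²·s²·A.
  Gy = m²·s⁻².
  Combining: T·kat⁻¹·Sv·Wb⁻¹·Gy·m² = (kg·s⁻²·A⁻¹) · (s·mol⁻¹) · (m²·s⁻²) · (kg⁻¹·m⁻²·s²·A) · (m²·s⁻²) · m² = m⁴·s⁻³·mol⁻¹.
Left is m²·s⁻¹·mol⁻¹; right is m⁴·s⁻³·mol⁻¹ — different.

No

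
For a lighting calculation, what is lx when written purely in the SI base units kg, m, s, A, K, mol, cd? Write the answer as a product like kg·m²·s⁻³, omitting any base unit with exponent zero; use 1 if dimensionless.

m⁻²·cd

lx = lm/m² (illuminance = luminous flux per area),
    = m⁻²·cd.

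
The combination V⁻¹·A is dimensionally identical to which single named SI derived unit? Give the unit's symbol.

S

V = kg·m²·s⁻³·A⁻¹.
So V⁻¹ = kg⁻¹·m⁻²·s³·A.
Combining: V⁻¹·A = (kg⁻¹·m⁻²·s³·A) · A = kg⁻¹·m⁻²·s³·A².
kg⁻¹·m⁻²·s³·A² is the base-SI form of the siemens.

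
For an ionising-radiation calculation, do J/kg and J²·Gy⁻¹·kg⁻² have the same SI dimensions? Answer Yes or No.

Yes

Left side:
  J = kg·m²·s⁻².
  Combining: J·kg⁻¹ = (kg·m²·s⁻²) · kg⁻¹ = m²·s⁻².
Right side:
  J = N·m (work = force × distance),
      = kg·m²·s⁻².
  So J² = kg²·m⁴·s⁻⁴.
  Gy = J/kg (absorbed dose = energy per mass),
      = m²·s⁻².
  So Gy⁻¹ = m⁻²·s².
  Combining: J²·Gy⁻¹·kg⁻² = (kg²·m⁴·s⁻⁴) · (m⁻²·s²) · kg⁻² = m²·s⁻².
Both reduce to m²·s⁻².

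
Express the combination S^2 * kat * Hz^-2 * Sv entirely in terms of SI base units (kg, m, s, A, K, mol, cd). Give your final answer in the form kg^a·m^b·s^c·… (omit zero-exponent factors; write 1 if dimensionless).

S = 1/Ω (conductance is reciprocal resistance),
    = kg⁻¹·m⁻²·s³·A².
So S² = kg⁻²·m⁻⁴·s⁶·A⁴.
kat = mol/s = s⁻¹·mol (catalytic activity).
Hz = 1/s = s⁻¹ (frequency is cycles per second).
So Hz⁻² = s².
Sv = J/kg (equivalent dose = energy per mass),
    = m²·s⁻².
Combining: S²·kat·Hz⁻²·Sv = (kg⁻²·m⁻⁴·s⁶·A⁴) · (s⁻¹·mol) · s² · (m²·s⁻²) = kg⁻²·m⁻²·s⁵·A⁴·mol.

kg⁻²·m⁻²·s⁵·A⁴·mol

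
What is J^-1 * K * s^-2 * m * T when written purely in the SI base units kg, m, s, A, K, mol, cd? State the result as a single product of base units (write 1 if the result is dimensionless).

J = kg·m²·s⁻².
So J⁻¹ = kg⁻¹·m⁻²·s².
T = kg·s⁻²·A⁻¹.
Combining: J⁻¹·K·s⁻²·m·T = (kg⁻¹·m⁻²·s²) · K · s⁻² · m · (kg·s⁻²·A⁻¹) = m⁻¹·s⁻²·A⁻¹·K.

m⁻¹·s⁻²·A⁻¹·K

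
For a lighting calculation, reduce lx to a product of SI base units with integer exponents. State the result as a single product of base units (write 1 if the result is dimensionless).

m⁻²·cd

lx = m⁻²·cd.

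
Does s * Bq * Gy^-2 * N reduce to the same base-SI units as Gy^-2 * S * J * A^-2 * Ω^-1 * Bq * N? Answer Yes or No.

No

Left side:
  Bq = 1/s = s⁻¹ (activity is decays per second).
  Gy = J/kg (absorbed dose = energy per mass),
      = m²·s⁻².
  So Gy⁻² = m⁻⁴·s⁴.
  N = kg·m/s² = kg·m·s⁻² (force = mass × acceleration).
  Combining: s·Bq·Gy⁻²·N = s · s⁻¹ · (m⁻⁴·s⁴) · (kg·m·s⁻²) = kg·m⁻³·s².
Right side:
  Gy = m²·s⁻².
  So Gy⁻² = m⁻⁴·s⁴.
  S = kg⁻¹·m⁻²·s³·A².
  J = kg·m²·s⁻².
  Ω = kg·m²·s⁻³·A⁻².
  So Ω⁻¹ = kg⁻¹·m⁻²·s³·A².
  Bq = s⁻¹.
  N = kg·m·s⁻².
  Combining: Gy⁻²·S·J·A⁻²·Ω⁻¹·Bq·N = (m⁻⁴·s⁴) · (kg⁻¹·m⁻²·s³·A²) · (kg·m²·s⁻²) · A⁻² · (kg⁻¹·m⁻²·s³·A²) · s⁻¹ · (kg·m·s⁻²) = m⁻⁵·s⁵·A².
Left is kg·m⁻³·s²; right is m⁻⁵·s⁵·A² — different.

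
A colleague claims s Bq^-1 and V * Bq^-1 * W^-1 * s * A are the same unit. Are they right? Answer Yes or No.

Yes

Left side:
  Bq = s⁻¹.
  So Bq⁻¹ = s.
  Combining: s·Bq⁻¹ = s · s = s².
Right side:
  V = kg·m²·s⁻³·A⁻¹.
  Bq = s⁻¹.
  So Bq⁻¹ = s.
  W = kg·m²·s⁻³.
  So W⁻¹ = kg⁻¹·m⁻²·s³.
  Combining: V·Bq⁻¹·W⁻¹·s·A = (kg·m²·s⁻³·A⁻¹) · s · (kg⁻¹·m⁻²·s³) · s · A = s².
Both reduce to s².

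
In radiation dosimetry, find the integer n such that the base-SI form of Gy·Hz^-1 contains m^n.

2

Gy = m²·s⁻².
Hz = s⁻¹.
So Hz⁻¹ = s.
Combining: Gy·Hz⁻¹ = (m²·s⁻²) · s = m²·s⁻¹.
The exponent of m is 2.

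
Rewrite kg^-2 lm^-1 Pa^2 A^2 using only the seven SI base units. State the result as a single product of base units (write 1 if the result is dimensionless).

lm = cd·sr = cd (luminous flux; sr is dimensionless).
So lm⁻¹ = cd⁻¹.
Pa = N/m² (pressure = force per area),
    = kg·m⁻¹·s⁻².
So Pa² = kg²·m⁻²·s⁻⁴.
Combining: kg⁻²·lm⁻¹·Pa²·A² = kg⁻² · cd⁻¹ · (kg²·m⁻²·s⁻⁴) · A² = m⁻²·s⁻⁴·A²·cd⁻¹.

m⁻²·s⁻⁴·A²·cd⁻¹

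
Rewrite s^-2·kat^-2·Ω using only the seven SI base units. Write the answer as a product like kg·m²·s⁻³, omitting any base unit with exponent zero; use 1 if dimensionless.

kg·m²·s⁻³·A⁻²·mol⁻²

kat = mol/s = s⁻¹·mol (catalytic activity).
So kat⁻² = s²·mol⁻².
Ω = V/A (resistance = voltage per current),
    = kg·m²·s⁻³·A⁻².
Combining: s⁻²·kat⁻²·Ω = s⁻² · (s²·mol⁻²) · (kg·m²·s⁻³·A⁻²) = kg·m²·s⁻³·A⁻²·mol⁻².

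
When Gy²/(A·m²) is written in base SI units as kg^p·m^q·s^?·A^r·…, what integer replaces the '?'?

-4

Gy = m²·s⁻².
So Gy² = m⁴·s⁻⁴.
Combining: A⁻¹·Gy²·m⁻² = A⁻¹ · (m⁴·s⁻⁴) · m⁻² = m²·s⁻⁴·A⁻¹.
The exponent of s is -4.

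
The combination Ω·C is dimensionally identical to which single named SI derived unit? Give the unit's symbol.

Wb

Ω = kg·m²·s⁻³·A⁻².
C = s·A.
Combining: Ω·C = (kg·m²·s⁻³·A⁻²) · (s·A) = kg·m²·s⁻²·A⁻¹.
kg·m²·s⁻²·A⁻¹ is the base-SI form of the weber.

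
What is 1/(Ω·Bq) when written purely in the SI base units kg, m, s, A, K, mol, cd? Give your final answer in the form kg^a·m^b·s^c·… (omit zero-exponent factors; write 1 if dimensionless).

Ω = V/A (resistance = voltage per current),
    = kg·m²·s⁻³·A⁻².
So Ω⁻¹ = kg⁻¹·m⁻²·s³·A².
Bq = 1/s = s⁻¹ (activity is decays per second).
So Bq⁻¹ = s.
Combining: Ω⁻¹·Bq⁻¹ = (kg⁻¹·m⁻²·s³·A²) · s = kg⁻¹·m⁻²·s⁴·A².

kg⁻¹·m⁻²·s⁴·A²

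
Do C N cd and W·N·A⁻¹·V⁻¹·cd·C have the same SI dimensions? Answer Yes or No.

Yes

Left side:
  C = A·s = s·A (charge = current × time).
  N = kg·m/s² = kg·m·s⁻² (force = mass × acceleration).
  Combining: C·N·cd = (s·A) · (kg·m·s⁻²) · cd = kg·m·s⁻¹·A·cd.
Right side:
  W = kg·m²·s⁻³.
  N = kg·m·s⁻².
  V = kg·m²·s⁻³·A⁻¹.
  So V⁻¹ = kg⁻¹·m⁻²·s³·A.
  C = s·A.
  Combining: W·N·A⁻¹·V⁻¹·cd·C = (kg·m²·s⁻³) · (kg·m·s⁻²) · A⁻¹ · (kg⁻¹·m⁻²·s³·A) · cd · (s·A) = kg·m·s⁻¹·A·cd.
Both reduce to kg·m·s⁻¹·A·cd.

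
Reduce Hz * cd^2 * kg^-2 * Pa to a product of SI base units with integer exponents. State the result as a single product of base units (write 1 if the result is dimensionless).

kg⁻¹·m⁻¹·s⁻³·cd²

Hz = 1/s = s⁻¹ (frequency is cycles per second).
Pa = N/m² (pressure = force per area),
    = kg·m⁻¹·s⁻².
Combining: Hz·cd²·kg⁻²·Pa = s⁻¹ · cd² · kg⁻² · (kg·m⁻¹·s⁻²) = kg⁻¹·m⁻¹·s⁻³·cd².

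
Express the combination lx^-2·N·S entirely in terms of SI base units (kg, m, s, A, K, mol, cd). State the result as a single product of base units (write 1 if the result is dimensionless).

lx = lm/m² (illuminance = luminous flux per area),
    = m⁻²·cd.
So lx⁻² = m⁴·cd⁻².
N = kg·m/s² = kg·m·s⁻² (force = mass × acceleration).
S = 1/Ω (conductance is reciprocal resistance),
    = kg⁻¹·m⁻²·s³·A².
Combining: lx⁻²·N·S = (m⁴·cd⁻²) · (kg·m·s⁻²) · (kg⁻¹·m⁻²·s³·A²) = m³·s·A²·cd⁻².

m³·s·A²·cd⁻²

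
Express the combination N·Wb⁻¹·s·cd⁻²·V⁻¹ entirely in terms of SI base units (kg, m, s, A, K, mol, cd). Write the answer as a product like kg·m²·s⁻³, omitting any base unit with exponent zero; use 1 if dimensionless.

kg⁻¹·m⁻³·s⁴·A²·cd⁻²

N = kg·m/s² = kg·m·s⁻² (force = mass × acceleration).
Wb = V·s (flux: a volt is a weber per second),
    = kg·m²·s⁻²·A⁻¹.
So Wb⁻¹ = kg⁻¹·m⁻²·s²·A.
V = W/A (potential = power per current),
    = kg·m²·s⁻³·A⁻¹.
So V⁻¹ = kg⁻¹·m⁻²·s³·A.
Combining: N·Wb⁻¹·s·cd⁻²·V⁻¹ = (kg·m·s⁻²) · (kg⁻¹·m⁻²·s²·A) · s · cd⁻² · (kg⁻¹·m⁻²·s³·A) = kg⁻¹·m⁻³·s⁴·A²·cd⁻².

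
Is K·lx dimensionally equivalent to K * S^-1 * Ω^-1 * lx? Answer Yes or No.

Left side:
  lx = m⁻²·cd.
  Combining: K·lx = K · (m⁻²·cd) = m⁻²·K·cd.
Right side:
  S = kg⁻¹·m⁻²·s³·A².
  So S⁻¹ = kg·m²·s⁻³·A⁻².
  Ω = kg·m²·s⁻³·A⁻².
  So Ω⁻¹ = kg⁻¹·m⁻²·s³·A².
  lx = m⁻²·cd.
  Combining: K·S⁻¹·Ω⁻¹·lx = K · (kg·m²·s⁻³·A⁻²) · (kg⁻¹·m⁻²·s³·A²) · (m⁻²·cd) = m⁻²·K·cd.
Both reduce to m⁻²·K·cd.

Yes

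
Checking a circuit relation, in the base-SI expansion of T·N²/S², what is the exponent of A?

-5

S = 1/Ω (conductance is reciprocal resistance),
    = kg⁻¹·m⁻²·s³·A².
So S⁻² = kg²·m⁴·s⁻⁶·A⁻⁴.
T = Wb/m² (flux density = flux per area),
    = kg·s⁻²·A⁻¹.
N = kg·m/s² = kg·m·s⁻² (force = mass × acceleration).
So N² = kg²·m²·s⁻⁴.
Combining: S⁻²·T·N² = (kg²·m⁴·s⁻⁶·A⁻⁴) · (kg·s⁻²·A⁻¹) · (kg²·m²·s⁻⁴) = kg⁵·m⁶·s⁻¹²·A⁻⁵.
The exponent of A is -5.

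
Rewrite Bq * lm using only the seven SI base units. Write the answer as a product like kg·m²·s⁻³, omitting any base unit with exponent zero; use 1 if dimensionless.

Bq = 1/s = s⁻¹ (activity is decays per second).
lm = cd·sr = cd (luminous flux; sr is dimensionless).
Combining: Bq·lm = s⁻¹ · cd = s⁻¹·cd.

s⁻¹·cd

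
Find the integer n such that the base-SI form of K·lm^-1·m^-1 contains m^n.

-1

lm = cd·sr = cd (luminous flux; sr is dimensionless).
So lm⁻¹ = cd⁻¹.
Combining: K·lm⁻¹·m⁻¹ = K · cd⁻¹ · m⁻¹ = m⁻¹·K·cd⁻¹.
The exponent of m is -1.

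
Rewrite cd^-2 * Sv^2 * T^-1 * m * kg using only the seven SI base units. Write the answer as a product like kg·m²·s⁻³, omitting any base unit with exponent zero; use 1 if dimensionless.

Sv = J/kg (equivalent dose = energy per mass),
    = m²·s⁻².
So Sv² = m⁴·s⁻⁴.
T = Wb/m² (flux density = flux per area),
    = kg·s⁻²·A⁻¹.
So T⁻¹ = kg⁻¹·s²·A.
Combining: cd⁻²·Sv²·T⁻¹·m·kg = cd⁻² · (m⁴·s⁻⁴) · (kg⁻¹·s²·A) · m · kg = m⁵·s⁻²·A·cd⁻².

m⁵·s⁻²·A·cd⁻²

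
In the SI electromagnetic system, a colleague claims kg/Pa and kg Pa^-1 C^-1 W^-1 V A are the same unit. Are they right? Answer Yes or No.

Left side:
  Pa = N/m² (pressure = force per area),
      = kg·m⁻¹·s⁻².
  So Pa⁻¹ = kg⁻¹·m·s².
  Combining: kg·Pa⁻¹ = kg · (kg⁻¹·m·s²) = m·s².
Right side:
  Pa = N/m² (pressure = force per area),
      = kg·m⁻¹·s⁻².
  So Pa⁻¹ = kg⁻¹·m·s².
  C = A·s = s·A (charge = current × time).
  So C⁻¹ = s⁻¹·A⁻¹.
  W = J/s (power = energy per time),
      = kg·m²·s⁻³.
  So W⁻¹ = kg⁻¹·m⁻²·s³.
  V = W/A (potential = power per current),
      = kg·m²·s⁻³·A⁻¹.
  Combining: kg·Pa⁻¹·C⁻¹·W⁻¹·V·A = kg · (kg⁻¹·m·s²) · (s⁻¹·A⁻¹) · (kg⁻¹·m⁻²·s³) · (kg·m²·s⁻³·A⁻¹) · A = m·s·A⁻¹.
Left is m·s²; right is m·s·A⁻¹ — different.

No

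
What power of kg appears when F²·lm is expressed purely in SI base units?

F = C/V (capacitance = charge per voltage),
    = A·s/(kg·m²·s⁻³·A⁻¹) (substituting C and V),
    = kg⁻¹·m⁻²·s⁴·A².
So F² = kg⁻²·m⁻⁴·s⁸·A⁴.
lm = cd·sr = cd (luminous flux; sr is dimensionless).
Combining: F²·lm = (kg⁻²·m⁻⁴·s⁸·A⁴) · cd = kg⁻²·m⁻⁴·s⁸·A⁴·cd.
The exponent of kg is -2.

-2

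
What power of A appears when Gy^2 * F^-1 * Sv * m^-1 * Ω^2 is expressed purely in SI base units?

Gy = m²·s⁻².
So Gy² = m⁴·s⁻⁴.
F = kg⁻¹·m⁻²·s⁴·A².
So F⁻¹ = kg·m²·s⁻⁴·A⁻².
Sv = m²·s⁻².
Ω = kg·m²·s⁻³·A⁻².
So Ω² = kg²·m⁴·s⁻⁶·A⁻⁴.
Combining: Gy²·F⁻¹·Sv·m⁻¹·Ω² = (m⁴·s⁻⁴) · (kg·m²·s⁻⁴·A⁻²) · (m²·s⁻²) · m⁻¹ · (kg²·m⁴·s⁻⁶·A⁻⁴) = kg³·m¹¹·s⁻¹⁶·A⁻⁶.
The exponent of A is -6.

-6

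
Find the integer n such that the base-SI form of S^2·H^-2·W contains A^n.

S = kg⁻¹·m⁻²·s³·A².
So S² = kg⁻²·m⁻⁴·s⁶·A⁴.
H = kg·m²·s⁻²·A⁻².
So H⁻² = kg⁻²·m⁻⁴·s⁴·A⁴.
W = kg·m²·s⁻³.
Combining: S²·H⁻²·W = (kg⁻²·m⁻⁴·s⁶·A⁴) · (kg⁻²·m⁻⁴·s⁴·A⁴) · (kg·m²·s⁻³) = kg⁻³·m⁻⁶·s⁷·A⁸.
The exponent of A is 8.

8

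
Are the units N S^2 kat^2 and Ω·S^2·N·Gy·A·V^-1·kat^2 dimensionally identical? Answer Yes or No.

Left side:
  N = kg·m/s² = kg·m·s⁻² (force = mass × acceleration).
  S = 1/Ω (conductance is reciprocal resistance),
      = kg⁻¹·m⁻²·s³·A².
  So S² = kg⁻²·m⁻⁴·s⁶·A⁴.
  kat = mol/s = s⁻¹·mol (catalytic activity).
  So kat² = s⁻²·mol².
  Combining: N·S²·kat² = (kg·m·s⁻²) · (kg⁻²·m⁻⁴·s⁶·A⁴) · (s⁻²·mol²) = kg⁻¹·m⁻³·s²·A⁴·mol².
Right side:
  Ω = kg·m²·s⁻³·A⁻².
  S = kg⁻¹·m⁻²·s³·A².
  So S² = kg⁻²·m⁻⁴·s⁶·A⁴.
  N = kg·m·s⁻².
  Gy = m²·s⁻².
  V = kg·m²·s⁻³·A⁻¹.
  So V⁻¹ = kg⁻¹·m⁻²·s³·A.
  kat = s⁻¹·mol.
  So kat² = s⁻²·mol².
  Combining: Ω·S²·N·Gy·A·V⁻¹·kat² = (kg·m²·s⁻³·A⁻²) · (kg⁻²·m⁻⁴·s⁶·A⁴) · (kg·m·s⁻²) · (m²·s⁻²) · A · (kg⁻¹·m⁻²·s³·A) · (s⁻²·mol²) = kg⁻¹·m⁻¹·A⁴·mol².
Left is kg⁻¹·m⁻³·s²·A⁴·mol²; right is kg⁻¹·m⁻¹·A⁴·mol² — different.

No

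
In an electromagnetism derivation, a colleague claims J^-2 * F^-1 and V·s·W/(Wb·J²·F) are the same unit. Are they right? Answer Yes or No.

Left side:
  J = N·m (work = force × distance),
      = kg·m²·s⁻².
  So J⁻² = kg⁻²·m⁻⁴·s⁴.
  F = C/V (capacitance = charge per voltage),
      = A·s/(kg·m²·s⁻³·A⁻¹) (substituting C and V),
      = kg⁻¹·m⁻²·s⁴·A².
  So F⁻¹ = kg·m²·s⁻⁴·A⁻².
  Combining: J⁻²·F⁻¹ = (kg⁻²·m⁻⁴·s⁴) · (kg·m²·s⁻⁴·A⁻²) = kg⁻¹·m⁻²·A⁻².
Right side:
  V = W/A (potential = power per current),
      = kg·m²·s⁻³·A⁻¹.
  W = J/s (power = energy per time),
      = kg·m²·s⁻³.
  Wb = V·s (flux: a volt is a weber per second),
      = kg·m²·s⁻²·A⁻¹.
  So Wb⁻¹ = kg⁻¹·m⁻²·s²·A.
  J = N·m (work = force × distance),
      = kg·m²·s⁻².
  So J⁻² = kg⁻²·m⁻⁴·s⁴.
  F = C/V (capacitance = charge per voltage),
      = A·s/(kg·m²·s⁻³·A⁻¹) (substituting C and V),
      = kg⁻¹·m⁻²·s⁴·A².
  So F⁻¹ = kg·m²·s⁻⁴·A⁻².
  Combining: V·s·W·Wb⁻¹·J⁻²·F⁻¹ = (kg·m²·s⁻³·A⁻¹) · s · (kg·m²·s⁻³) · (kg⁻¹·m⁻²·s²·A) · (kg⁻²·m⁻⁴·s⁴) · (kg·m²·s⁻⁴·A⁻²) = s⁻³·A⁻².
Left is kg⁻¹·m⁻²·A⁻²; right is s⁻³·A⁻² — different.

No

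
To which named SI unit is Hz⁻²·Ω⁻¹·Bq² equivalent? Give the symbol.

Hz = 1/s = s⁻¹ (frequency is cycles per second).
So Hz⁻² = s².
Ω = V/A (resistance = voltage per current),
    = kg·m²·s⁻³·A⁻².
So Ω⁻¹ = kg⁻¹·m⁻²·s³·A².
Bq = 1/s = s⁻¹ (activity is decays per second).
So Bq² = s⁻².
Combining: Hz⁻²·Ω⁻¹·Bq² = s² · (kg⁻¹·m⁻²·s³·A²) · s⁻² = kg⁻¹·m⁻²·s³·A².
kg⁻¹·m⁻²·s³·A² is the base-SI form of the siemens.

S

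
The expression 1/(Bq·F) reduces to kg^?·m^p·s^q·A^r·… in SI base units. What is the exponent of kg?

1

Bq = 1/s = s⁻¹ (activity is decays per second).
So Bq⁻¹ = s.
F = C/V (capacitance = charge per voltage),
    = A·s/(kg·m²·s⁻³·A⁻¹) (substituting C and V),
    = kg⁻¹·m⁻²·s⁴·A².
So F⁻¹ = kg·m²·s⁻⁴·A⁻².
Combining: Bq⁻¹·F⁻¹ = s · (kg·m²·s⁻⁴·A⁻²) = kg·m²·s⁻³·A⁻².
The exponent of kg is 1.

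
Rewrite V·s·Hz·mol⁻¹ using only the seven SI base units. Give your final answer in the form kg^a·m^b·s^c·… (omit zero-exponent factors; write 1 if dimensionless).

V = kg·m²·s⁻³·A⁻¹.
Hz = s⁻¹.
Combining: V·s·Hz·mol⁻¹ = (kg·m²·s⁻³·A⁻¹) · s · s⁻¹ · mol⁻¹ = kg·m²·s⁻³·A⁻¹·mol⁻¹.

kg·m²·s⁻³·A⁻¹·mol⁻¹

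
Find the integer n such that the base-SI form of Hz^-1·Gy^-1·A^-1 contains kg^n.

Hz = s⁻¹.
So Hz⁻¹ = s.
Gy = m²·s⁻².
So Gy⁻¹ = m⁻²·s².
Combining: Hz⁻¹·Gy⁻¹·A⁻¹ = s · (m⁻²·s²) · A⁻¹ = m⁻²·s³·A⁻¹.
The exponent of kg is 0.

0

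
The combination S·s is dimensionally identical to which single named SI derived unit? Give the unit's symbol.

S = 1/Ω (conductance is reciprocal resistance),
    = kg⁻¹·m⁻²·s³·A².
Combining: S·s = (kg⁻¹·m⁻²·s³·A²) · s = kg⁻¹·m⁻²·s⁴·A².
kg⁻¹·m⁻²·s⁴·A² is the base-SI form of the farad.

F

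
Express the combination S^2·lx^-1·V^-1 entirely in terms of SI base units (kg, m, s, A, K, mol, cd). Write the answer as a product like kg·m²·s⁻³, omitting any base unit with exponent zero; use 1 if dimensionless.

S = 1/Ω (conductance is reciprocal resistance),
    = kg⁻¹·m⁻²·s³·A².
So S² = kg⁻²·m⁻⁴·s⁶·A⁴.
lx = lm/m² (illuminance = luminous flux per area),
    = m⁻²·cd.
So lx⁻¹ = m²·cd⁻¹.
V = W/A (potential = power per current),
    = kg·m²·s⁻³·A⁻¹.
So V⁻¹ = kg⁻¹·m⁻²·s³·A.
Combining: S²·lx⁻¹·V⁻¹ = (kg⁻²·m⁻⁴·s⁶·A⁴) · (m²·cd⁻¹) · (kg⁻¹·m⁻²·s³·A) = kg⁻³·m⁻⁴·s⁹·A⁵·cd⁻¹.

kg⁻³·m⁻⁴·s⁹·A⁵·cd⁻¹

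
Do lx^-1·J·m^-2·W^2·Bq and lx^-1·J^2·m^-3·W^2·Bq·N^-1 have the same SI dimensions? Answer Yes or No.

Yes

Left side:
  lx = lm/m² (illuminance = luminous flux per area),
      = m⁻²·cd.
  So lx⁻¹ = m²·cd⁻¹.
  J = N·m (work = force × distance),
      = kg·m²·s⁻².
  W = J/s (power = energy per time),
      = kg·m²·s⁻³.
  So W² = kg²·m⁴·s⁻⁶.
  Bq = 1/s = s⁻¹ (activity is decays per second).
  Combining: lx⁻¹·J·m⁻²·W²·Bq = (m²·cd⁻¹) · (kg·m²·s⁻²) · m⁻² · (kg²·m⁴·s⁻⁶) · s⁻¹ = kg³·m⁶·s⁻⁹·cd⁻¹.
Right side:
  lx = m⁻²·cd.
  So lx⁻¹ = m²·cd⁻¹.
  J = kg·m²·s⁻².
  So J² = kg²·m⁴·s⁻⁴.
  W = kg·m²·s⁻³.
  So W² = kg²·m⁴·s⁻⁶.
  Bq = s⁻¹.
  N = kg·m·s⁻².
  So N⁻¹ = kg⁻¹·m⁻¹·s².
  Combining: lx⁻¹·J²·m⁻³·W²·Bq·N⁻¹ = (m²·cd⁻¹) · (kg²·m⁴·s⁻⁴) · m⁻³ · (kg²·m⁴·s⁻⁶) · s⁻¹ · (kg⁻¹·m⁻¹·s²) = kg³·m⁶·s⁻⁹·cd⁻¹.
Both reduce to kg³·m⁶·s⁻⁹·cd⁻¹.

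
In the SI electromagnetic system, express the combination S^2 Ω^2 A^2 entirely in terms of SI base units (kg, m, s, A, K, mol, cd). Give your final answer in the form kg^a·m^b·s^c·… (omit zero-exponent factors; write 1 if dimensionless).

A²

S = 1/Ω (conductance is reciprocal resistance),
    = kg⁻¹·m⁻²·s³·A².
So S² = kg⁻²·m⁻⁴·s⁶·A⁴.
Ω = V/A (resistance = voltage per current),
    = kg·m²·s⁻³·A⁻².
So Ω² = kg²·m⁴·s⁻⁶·A⁻⁴.
Combining: S²·Ω²·A² = (kg⁻²·m⁻⁴·s⁶·A⁴) · (kg²·m⁴·s⁻⁶·A⁻⁴) · A² = A².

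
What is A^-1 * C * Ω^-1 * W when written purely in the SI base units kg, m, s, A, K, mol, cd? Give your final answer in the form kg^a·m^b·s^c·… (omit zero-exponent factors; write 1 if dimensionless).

s·A²

C = A·s = s·A (charge = current × time).
Ω = V/A (resistance = voltage per current),
    = kg·m²·s⁻³·A⁻².
So Ω⁻¹ = kg⁻¹·m⁻²·s³·A².
W = J/s (power = energy per time),
    = kg·m²·s⁻³.
Combining: A⁻¹·C·Ω⁻¹·W = A⁻¹ · (s·A) · (kg⁻¹·m⁻²·s³·A²) · (kg·m²·s⁻³) = s·A².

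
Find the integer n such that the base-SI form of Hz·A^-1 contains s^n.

-1

Hz = s⁻¹.
Combining: Hz·A⁻¹ = s⁻¹ · A⁻¹ = s⁻¹·A⁻¹.
The exponent of s is -1.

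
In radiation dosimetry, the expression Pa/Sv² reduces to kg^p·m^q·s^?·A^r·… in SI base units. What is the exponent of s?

Pa = N/m² (pressure = force per area),
    = kg·m⁻¹·s⁻².
Sv = J/kg (equivalent dose = energy per mass),
    = m²·s⁻².
So Sv⁻² = m⁻⁴·s⁴.
Combining: Pa·Sv⁻² = (kg·m⁻¹·s⁻²) · (m⁻⁴·s⁴) = kg·m⁻⁵·s².
The exponent of s is 2.

2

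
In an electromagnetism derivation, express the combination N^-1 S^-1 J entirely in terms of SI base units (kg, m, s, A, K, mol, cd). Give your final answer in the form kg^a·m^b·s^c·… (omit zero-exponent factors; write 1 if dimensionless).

N = kg·m·s⁻².
So N⁻¹ = kg⁻¹·m⁻¹·s².
S = kg⁻¹·m⁻²·s³·A².
So S⁻¹ = kg·m²·s⁻³·A⁻².
J = kg·m²·s⁻².
Combining: N⁻¹·S⁻¹·J = (kg⁻¹·m⁻¹·s²) · (kg·m²·s⁻³·A⁻²) · (kg·m²·s⁻²) = kg·m³·s⁻³·A⁻².

kg·m³·s⁻³·A⁻²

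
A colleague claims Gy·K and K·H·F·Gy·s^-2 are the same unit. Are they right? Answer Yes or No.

Left side:
  Gy = J/kg (absorbed dose = energy per mass),
      = m²·s⁻².
  Combining: Gy·K = (m²·s⁻²) · K = m²·s⁻²·K.
Right side:
  H = Wb/A (inductance = flux per current),
      = kg·m²·s⁻²·A⁻².
  F = C/V (capacitance = charge per voltage),
      = A·s/(kg·m²·s⁻³·A⁻¹) (substituting C and V),
      = kg⁻¹·m⁻²·s⁴·A².
  Gy = J/kg (absorbed dose = energy per mass),
      = m²·s⁻².
  Combining: K·H·F·Gy·s⁻² = K · (kg·m²·s⁻²·A⁻²) · (kg⁻¹·m⁻²·s⁴·A²) · (m²·s⁻²) · s⁻² = m²·s⁻²·K.
Both reduce to m²·s⁻²·K.

Yes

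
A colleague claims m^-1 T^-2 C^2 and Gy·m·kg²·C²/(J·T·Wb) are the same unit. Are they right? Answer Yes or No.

Left side:
  T = kg·s⁻²·A⁻¹.
  So T⁻² = kg⁻²·s⁴·A².
  C = s·A.
  So C² = s²·A².
  Combining: m⁻¹·T⁻²·C² = m⁻¹ · (kg⁻²·s⁴·A²) · (s²·A²) = kg⁻²·m⁻¹·s⁶·A⁴.
Right side:
  J = kg·m²·s⁻².
  So J⁻¹ = kg⁻¹·m⁻²·s².
  Gy = m²·s⁻².
  C = s·A.
  So C² = s²·A².
  T = kg·s⁻²·A⁻¹.
  So T⁻¹ = kg⁻¹·s²·A.
  Wb = kg·m²·s⁻²·A⁻¹.
  So Wb⁻¹ = kg⁻¹·m⁻²·s²·A.
  Combining: J⁻¹·Gy·m·kg²·C²·T⁻¹·Wb⁻¹ = (kg⁻¹·m⁻²·s²) · (m²·s⁻²) · m · kg² · (s²·A²) · (kg⁻¹·s²·A) · (kg⁻¹·m⁻²·s²·A) = kg⁻¹·m⁻¹·s⁶·A⁴.
Left is kg⁻²·m⁻¹·s⁶·A⁴; right is kg⁻¹·m⁻¹·s⁶·A⁴ — different.

No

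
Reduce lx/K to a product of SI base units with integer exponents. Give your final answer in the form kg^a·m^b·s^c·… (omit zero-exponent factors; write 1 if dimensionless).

m⁻²·K⁻¹·cd

lx = m⁻²·cd.
Combining: K⁻¹·lx = K⁻¹ · (m⁻²·cd) = m⁻²·K⁻¹·cd.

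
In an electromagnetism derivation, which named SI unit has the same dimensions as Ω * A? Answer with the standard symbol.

Ω = kg·m²·s⁻³·A⁻².
Combining: Ω·A = (kg·m²·s⁻³·A⁻²) · A = kg·m²·s⁻³·A⁻¹.
kg·m²·s⁻³·A⁻¹ is the base-SI form of the volt.

V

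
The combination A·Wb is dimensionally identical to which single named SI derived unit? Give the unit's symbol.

Wb = V·s (flux: a volt is a weber per second),
    = kg·m²·s⁻²·A⁻¹.
Combining: A·Wb = A · (kg·m²·s⁻²·A⁻¹) = kg·m²·s⁻².
kg·m²·s⁻² is the base-SI form of the joule.

J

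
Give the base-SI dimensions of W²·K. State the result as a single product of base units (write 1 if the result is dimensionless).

W = J/s (power = energy per time),
    = kg·m²·s⁻³.
So W² = kg²·m⁴·s⁻⁶.
Combining: W²·K = (kg²·m⁴·s⁻⁶) · K = kg²·m⁴·s⁻⁶·K.

kg²·m⁴·s⁻⁶·K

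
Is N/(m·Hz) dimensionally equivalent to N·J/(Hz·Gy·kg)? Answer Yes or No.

Left side:
  N = kg·m·s⁻².
  Hz = s⁻¹.
  So Hz⁻¹ = s.
  Combining: m⁻¹·N·Hz⁻¹ = m⁻¹ · (kg·m·s⁻²) · s = kg·s⁻¹.
Right side:
  N = kg·m·s⁻².
  Hz = s⁻¹.
  So Hz⁻¹ = s.
  J = kg·m²·s⁻².
  Gy = m²·s⁻².
  So Gy⁻¹ = m⁻²·s².
  Combining: N·Hz⁻¹·J·Gy⁻¹·kg⁻¹ = (kg·m·s⁻²) · s · (kg·m²·s⁻²) · (m⁻²·s²) · kg⁻¹ = kg·m·s⁻¹.
Left is kg·s⁻¹; right is kg·m·s⁻¹ — different.

No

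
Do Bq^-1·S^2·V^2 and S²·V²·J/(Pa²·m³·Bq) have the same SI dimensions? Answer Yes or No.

No

Left side:
  Bq = s⁻¹.
  So Bq⁻¹ = s.
  S = kg⁻¹·m⁻²·s³·A².
  So S² = kg⁻²·m⁻⁴·s⁶·A⁴.
  V = kg·m²·s⁻³·A⁻¹.
  So V² = kg²·m⁴·s⁻⁶·A⁻².
  Combining: Bq⁻¹·S²·V² = s · (kg⁻²·m⁻⁴·s⁶·A⁴) · (kg²·m⁴·s⁻⁶·A⁻²) = s·A².
Right side:
  S = 1/Ω (conductance is reciprocal resistance),
      = kg⁻¹·m⁻²·s³·A².
  So S² = kg⁻²·m⁻⁴·s⁶·A⁴.
  Pa = N/m² (pressure = force per area),
      = kg·m⁻¹·s⁻².
  So Pa⁻² = kg⁻²·m²·s⁴.
  V = W/A (potential = power per current),
      = kg·m²·s⁻³·A⁻¹.
  So V² = kg²·m⁴·s⁻⁶·A⁻².
  J = N·m (work = force × distance),
      = kg·m²·s⁻².
  Bq = 1/s = s⁻¹ (activity is decays per second).
  So Bq⁻¹ = s.
  Combining: S²·Pa⁻²·V²·m⁻³·J·Bq⁻¹ = (kg⁻²·m⁻⁴·s⁶·A⁴) · (kg⁻²·m²·s⁴) · (kg²·m⁴·s⁻⁶·A⁻²) · m⁻³ · (kg·m²·s⁻²) · s = kg⁻¹·m·s³·A².
Left is s·A²; right is kg⁻¹·m·s³·A² — different.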